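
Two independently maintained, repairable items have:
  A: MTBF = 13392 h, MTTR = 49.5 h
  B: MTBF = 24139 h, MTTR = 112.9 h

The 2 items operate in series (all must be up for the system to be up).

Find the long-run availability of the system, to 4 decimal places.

A(A) = MTBF/(MTBF+MTTR) = 13392/(13392+49.5) = 0.996317
A(B) = MTBF/(MTBF+MTTR) = 24139/(24139+112.9) = 0.995345
Series availability: 0.996317 × 0.995345 = 0.9917

0.9917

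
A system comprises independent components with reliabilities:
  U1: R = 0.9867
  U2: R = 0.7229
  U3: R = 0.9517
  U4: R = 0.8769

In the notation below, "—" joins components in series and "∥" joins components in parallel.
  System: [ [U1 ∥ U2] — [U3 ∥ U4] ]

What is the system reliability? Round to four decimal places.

0.9904

Parallel (U1 and U2): 1 − (1 − 0.986700)(1 − 0.722900) = 0.996315
Parallel (U3 and U4): 1 − (1 − 0.951700)(1 − 0.876900) = 0.994054
Series ([0.996315] and [0.994054]): 0.996315 × 0.994054 = 0.9904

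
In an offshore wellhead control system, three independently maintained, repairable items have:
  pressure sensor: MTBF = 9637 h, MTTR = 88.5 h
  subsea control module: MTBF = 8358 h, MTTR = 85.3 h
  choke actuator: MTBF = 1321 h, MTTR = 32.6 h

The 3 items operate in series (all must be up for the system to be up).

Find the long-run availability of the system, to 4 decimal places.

A(pressure sensor) = MTBF/(MTBF+MTTR) = 9637/(9637+88.5) = 0.990900
A(subsea control module) = MTBF/(MTBF+MTTR) = 8358/(8358+85.3) = 0.989897
A(choke actuator) = MTBF/(MTBF+MTTR) = 1321/(1321+32.6) = 0.975916
Series availability: 0.990900 × 0.989897 × 0.975916 = 0.9573

0.9573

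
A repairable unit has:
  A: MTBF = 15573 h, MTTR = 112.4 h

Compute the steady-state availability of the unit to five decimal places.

0.99283

A(A) = MTBF/(MTBF+MTTR) = 15573/(15573+112.4) = 0.99283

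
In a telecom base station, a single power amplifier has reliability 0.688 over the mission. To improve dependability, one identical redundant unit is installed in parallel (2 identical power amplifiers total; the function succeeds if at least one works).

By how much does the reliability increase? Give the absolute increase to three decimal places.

R_before = 0.688
R_after = 1 − (1 − 0.688)^2 = 0.903
ΔR = 0.903 − 0.688 = 0.215

0.215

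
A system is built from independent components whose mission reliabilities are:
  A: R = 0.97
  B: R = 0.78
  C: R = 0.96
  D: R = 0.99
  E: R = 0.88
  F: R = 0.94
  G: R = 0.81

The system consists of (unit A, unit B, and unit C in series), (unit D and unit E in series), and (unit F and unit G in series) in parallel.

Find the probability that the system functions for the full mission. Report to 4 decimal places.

Series (A, B, and C): 0.970000 × 0.780000 × 0.960000 = 0.726336
Series (D and E): 0.990000 × 0.880000 = 0.871200
Series (F and G): 0.940000 × 0.810000 = 0.761400
Parallel ([0.726336], [0.871200], and [0.761400]): 1 − (1 − 0.726336)(1 − 0.871200)(1 − 0.761400) = 0.9916

0.9916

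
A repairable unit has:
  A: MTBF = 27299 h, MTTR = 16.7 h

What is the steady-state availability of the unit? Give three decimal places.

A(A) = MTBF/(MTBF+MTTR) = 27299/(27299+16.7) = 0.999

0.999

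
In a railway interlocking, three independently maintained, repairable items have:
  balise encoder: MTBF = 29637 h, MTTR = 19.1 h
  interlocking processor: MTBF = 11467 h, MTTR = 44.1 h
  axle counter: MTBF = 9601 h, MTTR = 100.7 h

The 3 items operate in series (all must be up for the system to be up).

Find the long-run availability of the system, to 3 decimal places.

0.985

A(balise encoder) = MTBF/(MTBF+MTTR) = 29637/(29637+19.1) = 0.999356
A(interlocking processor) = MTBF/(MTBF+MTTR) = 11467/(11467+44.1) = 0.996169
A(axle counter) = MTBF/(MTBF+MTTR) = 9601/(9601+100.7) = 0.989620
Series availability: 0.999356 × 0.996169 × 0.989620 = 0.985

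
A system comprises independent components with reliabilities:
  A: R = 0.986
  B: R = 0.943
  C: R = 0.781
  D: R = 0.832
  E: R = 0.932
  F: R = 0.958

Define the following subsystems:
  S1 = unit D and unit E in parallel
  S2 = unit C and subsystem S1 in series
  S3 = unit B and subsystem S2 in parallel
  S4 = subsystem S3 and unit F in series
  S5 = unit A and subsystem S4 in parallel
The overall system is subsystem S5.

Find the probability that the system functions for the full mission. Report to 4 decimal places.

0.9992

Parallel (D and E): 1 − (1 − 0.832000)(1 − 0.932000) = 0.988576
Series (C and [0.988576]): 0.781000 × 0.988576 = 0.772078
Parallel (B and [0.772078]): 1 − (1 − 0.943000)(1 − 0.772078) = 0.987008
Series ([0.987008] and F): 0.987008 × 0.958000 = 0.945554
Parallel (A and [0.945554]): 1 − (1 − 0.986000)(1 − 0.945554) = 0.9992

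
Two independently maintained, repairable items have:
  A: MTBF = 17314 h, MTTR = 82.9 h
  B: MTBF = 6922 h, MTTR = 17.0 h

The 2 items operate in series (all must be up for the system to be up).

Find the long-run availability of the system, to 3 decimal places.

0.993

A(A) = MTBF/(MTBF+MTTR) = 17314/(17314+82.9) = 0.995235
A(B) = MTBF/(MTBF+MTTR) = 6922/(6922+17.0) = 0.997550
Series availability: 0.995235 × 0.997550 = 0.993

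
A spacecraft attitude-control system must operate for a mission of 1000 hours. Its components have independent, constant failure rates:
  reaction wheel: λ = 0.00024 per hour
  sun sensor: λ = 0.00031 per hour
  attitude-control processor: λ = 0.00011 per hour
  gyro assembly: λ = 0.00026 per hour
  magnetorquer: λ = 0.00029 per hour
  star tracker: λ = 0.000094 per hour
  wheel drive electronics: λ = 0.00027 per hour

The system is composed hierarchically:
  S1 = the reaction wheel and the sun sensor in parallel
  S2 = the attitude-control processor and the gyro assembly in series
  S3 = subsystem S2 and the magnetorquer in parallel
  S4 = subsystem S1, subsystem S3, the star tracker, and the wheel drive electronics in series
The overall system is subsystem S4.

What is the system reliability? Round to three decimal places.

0.604

R(reaction wheel) = exp(−0.00024 × 1000) = 0.78663
R(sun sensor) = exp(−0.00031 × 1000) = 0.73345
R(attitude-control processor) = exp(−0.00011 × 1000) = 0.89583
R(gyro assembly) = exp(−0.00026 × 1000) = 0.77105
R(magnetorquer) = exp(−0.00029 × 1000) = 0.74826
R(star tracker) = exp(−0.000094 × 1000) = 0.91028
R(wheel drive electronics) = exp(−0.00027 × 1000) = 0.76338
Parallel (reaction wheel and sun sensor): 1 − (1 − 0.78663)(1 − 0.73345) = 0.94313
Series (attitude-control processor and gyro assembly): 0.89583 × 0.77105 = 0.69073
Parallel ([0.69073] and magnetorquer): 1 − (1 − 0.69073)(1 − 0.74826) = 0.92214
Series ([0.94313], [0.92214], star tracker, and wheel drive electronics): 0.94313 × 0.92214 × 0.91028 × 0.76338 = 0.604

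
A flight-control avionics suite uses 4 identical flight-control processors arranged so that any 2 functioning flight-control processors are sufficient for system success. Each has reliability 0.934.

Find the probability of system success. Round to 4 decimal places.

R = Σ_{i=2}^{4} C(4,i) p^i (1−p)^{4−i} with p = 0.934
C(4,2)·0.934^2·0.066^2 = 0.022800
C(4,3)·0.934^3·0.066^1 = 0.215102
C(4,4)·0.934^4·0.066^0 = 0.761005
Sum = 0.9989

0.9989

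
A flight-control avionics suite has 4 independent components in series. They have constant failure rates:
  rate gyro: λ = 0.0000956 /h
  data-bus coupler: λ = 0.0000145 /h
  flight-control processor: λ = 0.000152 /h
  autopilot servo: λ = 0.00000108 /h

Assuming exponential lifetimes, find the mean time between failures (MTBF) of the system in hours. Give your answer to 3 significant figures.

Series of exponential components: λ_sys = Σ λ_i
λ_sys = 0.0000956 + 0.0000145 + 0.000152 + 0.00000108 = 2.6318e-04 /h
MTBF = 1 / λ_sys = 3800 h

3800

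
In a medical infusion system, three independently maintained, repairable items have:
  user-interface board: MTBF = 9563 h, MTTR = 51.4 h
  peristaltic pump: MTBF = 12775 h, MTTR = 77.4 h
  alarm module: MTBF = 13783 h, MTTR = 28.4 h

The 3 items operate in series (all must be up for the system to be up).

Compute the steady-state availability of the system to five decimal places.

A(user-interface board) = MTBF/(MTBF+MTTR) = 9563/(9563+51.4) = 0.994654
A(peristaltic pump) = MTBF/(MTBF+MTTR) = 12775/(12775+77.4) = 0.993978
A(alarm module) = MTBF/(MTBF+MTTR) = 13783/(13783+28.4) = 0.997944
Series availability: 0.994654 × 0.993978 × 0.997944 = 0.98663

0.98663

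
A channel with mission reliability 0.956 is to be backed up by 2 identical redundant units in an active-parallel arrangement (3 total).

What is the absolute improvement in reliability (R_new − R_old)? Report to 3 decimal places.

R_before = 0.956
R_after = 1 − (1 − 0.956)^3 = 1.000
ΔR = 1.000 − 0.956 = 0.044

0.044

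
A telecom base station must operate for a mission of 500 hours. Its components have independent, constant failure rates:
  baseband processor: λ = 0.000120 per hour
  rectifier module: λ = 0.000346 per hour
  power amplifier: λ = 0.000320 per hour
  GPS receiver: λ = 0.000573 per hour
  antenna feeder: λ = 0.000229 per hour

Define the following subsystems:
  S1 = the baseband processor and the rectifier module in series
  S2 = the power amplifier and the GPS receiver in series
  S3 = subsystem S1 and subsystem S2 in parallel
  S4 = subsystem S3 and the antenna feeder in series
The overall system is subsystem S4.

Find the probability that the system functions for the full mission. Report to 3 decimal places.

R(baseband processor) = exp(−0.000120 × 500) = 0.94176
R(rectifier module) = exp(−0.000346 × 500) = 0.84114
R(power amplifier) = exp(−0.000320 × 500) = 0.85214
R(GPS receiver) = exp(−0.000573 × 500) = 0.75089
R(antenna feeder) = exp(−0.000229 × 500) = 0.89181
Series (baseband processor and rectifier module): 0.94176 × 0.84114 = 0.79215
Series (power amplifier and GPS receiver): 0.85214 × 0.75089 = 0.63986
Parallel ([0.79215] and [0.63986]): 1 − (1 − 0.79215)(1 − 0.63986) = 0.92514
Series ([0.92514] and antenna feeder): 0.92514 × 0.89181 = 0.825

0.825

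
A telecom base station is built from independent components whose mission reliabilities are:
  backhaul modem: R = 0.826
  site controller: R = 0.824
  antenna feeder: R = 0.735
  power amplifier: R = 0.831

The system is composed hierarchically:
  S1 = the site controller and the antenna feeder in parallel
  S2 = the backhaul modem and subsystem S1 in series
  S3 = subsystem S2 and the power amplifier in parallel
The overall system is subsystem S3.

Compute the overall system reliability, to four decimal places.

Parallel (site controller and antenna feeder): 1 − (1 − 0.824000)(1 − 0.735000) = 0.953360
Series (backhaul modem and [0.953360]): 0.826000 × 0.953360 = 0.787475
Parallel ([0.787475] and power amplifier): 1 − (1 − 0.787475)(1 − 0.831000) = 0.9641

0.9641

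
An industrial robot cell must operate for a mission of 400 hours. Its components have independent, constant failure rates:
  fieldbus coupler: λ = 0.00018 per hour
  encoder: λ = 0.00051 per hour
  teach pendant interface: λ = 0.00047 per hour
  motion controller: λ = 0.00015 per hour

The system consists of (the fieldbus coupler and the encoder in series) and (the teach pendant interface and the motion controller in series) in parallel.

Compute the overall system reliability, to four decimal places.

0.9470

R(fieldbus coupler) = exp(−0.00018 × 400) = 0.930531
R(encoder) = exp(−0.00051 × 400) = 0.815462
R(teach pendant interface) = exp(−0.00047 × 400) = 0.828615
R(motion controller) = exp(−0.00015 × 400) = 0.941765
Series (fieldbus coupler and encoder): 0.930531 × 0.815462 = 0.758813
Series (teach pendant interface and motion controller): 0.828615 × 0.941765 = 0.780361
Parallel ([0.758813] and [0.780361]): 1 − (1 − 0.758813)(1 − 0.780361) = 0.9470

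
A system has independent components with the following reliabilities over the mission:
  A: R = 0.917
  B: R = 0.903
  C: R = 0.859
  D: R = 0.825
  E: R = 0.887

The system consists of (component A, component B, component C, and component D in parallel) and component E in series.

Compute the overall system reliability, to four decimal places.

0.8868

Parallel (A, B, C, and D): 1 − (1 − 0.917000)(1 − 0.903000)(1 − 0.859000)(1 − 0.825000) = 0.999801
Series ([0.999801] and E): 0.999801 × 0.887000 = 0.8868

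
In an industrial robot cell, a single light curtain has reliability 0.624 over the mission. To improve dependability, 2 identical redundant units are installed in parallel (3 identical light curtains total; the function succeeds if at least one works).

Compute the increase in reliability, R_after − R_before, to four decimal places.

R_before = 0.624
R_after = 1 − (1 − 0.624)^3 = 0.9468
ΔR = 0.9468 − 0.624 = 0.3228

0.3228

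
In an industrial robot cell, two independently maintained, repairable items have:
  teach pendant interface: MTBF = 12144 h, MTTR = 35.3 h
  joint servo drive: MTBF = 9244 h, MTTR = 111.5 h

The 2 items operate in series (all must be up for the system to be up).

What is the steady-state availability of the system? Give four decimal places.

A(teach pendant interface) = MTBF/(MTBF+MTTR) = 12144/(12144+35.3) = 0.997102
A(joint servo drive) = MTBF/(MTBF+MTTR) = 9244/(9244+111.5) = 0.988082
Series availability: 0.997102 × 0.988082 = 0.9852

0.9852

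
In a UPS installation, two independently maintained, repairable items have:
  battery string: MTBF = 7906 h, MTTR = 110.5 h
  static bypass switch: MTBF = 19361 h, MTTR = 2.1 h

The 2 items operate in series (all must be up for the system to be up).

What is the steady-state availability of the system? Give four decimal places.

A(battery string) = MTBF/(MTBF+MTTR) = 7906/(7906+110.5) = 0.986216
A(static bypass switch) = MTBF/(MTBF+MTTR) = 19361/(19361+2.1) = 0.999892
Series availability: 0.986216 × 0.999892 = 0.9861

0.9861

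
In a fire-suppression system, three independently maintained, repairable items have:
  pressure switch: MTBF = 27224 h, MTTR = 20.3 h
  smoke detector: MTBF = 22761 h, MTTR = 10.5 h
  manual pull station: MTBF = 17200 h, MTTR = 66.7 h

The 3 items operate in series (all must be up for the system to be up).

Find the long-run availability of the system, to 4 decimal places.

A(pressure switch) = MTBF/(MTBF+MTTR) = 27224/(27224+20.3) = 0.999255
A(smoke detector) = MTBF/(MTBF+MTTR) = 22761/(22761+10.5) = 0.999539
A(manual pull station) = MTBF/(MTBF+MTTR) = 17200/(17200+66.7) = 0.996137
Series availability: 0.999255 × 0.999539 × 0.996137 = 0.9949

0.9949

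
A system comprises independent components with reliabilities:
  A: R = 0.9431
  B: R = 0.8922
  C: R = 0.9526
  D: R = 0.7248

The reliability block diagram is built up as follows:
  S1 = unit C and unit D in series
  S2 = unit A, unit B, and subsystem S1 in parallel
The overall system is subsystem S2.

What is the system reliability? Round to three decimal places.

0.998

Series (C and D): 0.95260 × 0.72480 = 0.69044
Parallel (A, B, and [0.69044]): 1 − (1 − 0.94310)(1 − 0.89220)(1 − 0.69044) = 0.998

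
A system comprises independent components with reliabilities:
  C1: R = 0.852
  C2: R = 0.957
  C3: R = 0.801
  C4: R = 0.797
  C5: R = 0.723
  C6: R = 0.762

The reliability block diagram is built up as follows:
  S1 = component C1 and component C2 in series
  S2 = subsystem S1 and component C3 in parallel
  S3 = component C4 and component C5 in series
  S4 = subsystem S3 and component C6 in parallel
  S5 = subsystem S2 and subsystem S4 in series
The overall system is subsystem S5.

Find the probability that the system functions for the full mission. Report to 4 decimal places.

0.8661

Series (C1 and C2): 0.852000 × 0.957000 = 0.815364
Parallel ([0.815364] and C3): 1 − (1 − 0.815364)(1 − 0.801000) = 0.963257
Series (C4 and C5): 0.797000 × 0.723000 = 0.576231
Parallel ([0.576231] and C6): 1 − (1 − 0.576231)(1 − 0.762000) = 0.899143
Series ([0.963257] and [0.899143]): 0.963257 × 0.899143 = 0.8661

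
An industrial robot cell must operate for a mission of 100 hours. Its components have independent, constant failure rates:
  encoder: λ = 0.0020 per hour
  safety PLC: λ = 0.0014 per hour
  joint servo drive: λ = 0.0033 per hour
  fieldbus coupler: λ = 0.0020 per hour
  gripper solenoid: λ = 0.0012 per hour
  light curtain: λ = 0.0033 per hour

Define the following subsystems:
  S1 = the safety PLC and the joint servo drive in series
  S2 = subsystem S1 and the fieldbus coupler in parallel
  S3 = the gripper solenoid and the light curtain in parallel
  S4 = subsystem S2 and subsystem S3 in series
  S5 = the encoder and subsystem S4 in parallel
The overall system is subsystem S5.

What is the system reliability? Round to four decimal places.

R(encoder) = exp(−0.0020 × 100) = 0.818731
R(safety PLC) = exp(−0.0014 × 100) = 0.869358
R(joint servo drive) = exp(−0.0033 × 100) = 0.718924
R(fieldbus coupler) = exp(−0.0020 × 100) = 0.818731
R(gripper solenoid) = exp(−0.0012 × 100) = 0.886920
R(light curtain) = exp(−0.0033 × 100) = 0.718924
Series (safety PLC and joint servo drive): 0.869358 × 0.718924 = 0.625002
Parallel ([0.625002] and fieldbus coupler): 1 − (1 − 0.625002)(1 − 0.818731) = 0.932024
Parallel (gripper solenoid and light curtain): 1 − (1 − 0.886920)(1 − 0.718924) = 0.968216
Series ([0.932024] and [0.968216]): 0.932024 × 0.968216 = 0.902401
Parallel (encoder and [0.902401]): 1 − (1 − 0.818731)(1 − 0.902401) = 0.9823

0.9823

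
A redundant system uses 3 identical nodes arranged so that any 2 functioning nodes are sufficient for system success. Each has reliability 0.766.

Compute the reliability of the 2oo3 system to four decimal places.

R = Σ_{i=2}^{3} C(3,i) p^i (1−p)^{3−i} with p = 0.766
C(3,2)·0.766^2·0.234^1 = 0.411903
C(3,3)·0.766^3·0.234^0 = 0.449455
Sum = 0.8614

0.8614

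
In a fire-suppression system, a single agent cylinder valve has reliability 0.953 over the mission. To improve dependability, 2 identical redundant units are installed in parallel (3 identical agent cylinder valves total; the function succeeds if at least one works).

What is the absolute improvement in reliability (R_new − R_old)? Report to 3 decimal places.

R_before = 0.953
R_after = 1 − (1 − 0.953)^3 = 1.000
ΔR = 1.000 − 0.953 = 0.047

0.047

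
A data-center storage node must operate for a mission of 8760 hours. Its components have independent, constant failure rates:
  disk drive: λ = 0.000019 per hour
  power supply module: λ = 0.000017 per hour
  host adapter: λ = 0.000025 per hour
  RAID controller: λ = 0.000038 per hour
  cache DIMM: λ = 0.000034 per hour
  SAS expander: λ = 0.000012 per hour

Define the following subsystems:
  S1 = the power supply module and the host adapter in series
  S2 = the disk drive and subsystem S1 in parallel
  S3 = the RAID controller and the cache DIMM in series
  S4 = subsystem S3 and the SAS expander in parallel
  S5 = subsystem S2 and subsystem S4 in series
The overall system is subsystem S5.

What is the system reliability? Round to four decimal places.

R(disk drive) = exp(−0.000019 × 8760) = 0.846674
R(power supply module) = exp(−0.000017 × 8760) = 0.861638
R(host adapter) = exp(−0.000025 × 8760) = 0.803322
R(RAID controller) = exp(−0.000038 × 8760) = 0.716856
R(cache DIMM) = exp(−0.000034 × 8760) = 0.742420
R(SAS expander) = exp(−0.000012 × 8760) = 0.900216
Series (power supply module and host adapter): 0.861638 × 0.803322 = 0.692173
Parallel (disk drive and [0.692173]): 1 − (1 − 0.846674)(1 − 0.692173) = 0.952802
Series (RAID controller and cache DIMM): 0.716856 × 0.742420 = 0.532208
Parallel ([0.532208] and SAS expander): 1 − (1 − 0.532208)(1 − 0.900216) = 0.953322
Series ([0.952802] and [0.953322]): 0.952802 × 0.953322 = 0.9083

0.9083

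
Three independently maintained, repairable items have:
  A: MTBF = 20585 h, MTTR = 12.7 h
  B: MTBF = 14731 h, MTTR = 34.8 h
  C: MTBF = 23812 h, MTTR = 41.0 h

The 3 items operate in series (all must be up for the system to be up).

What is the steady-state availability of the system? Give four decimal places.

A(A) = MTBF/(MTBF+MTTR) = 20585/(20585+12.7) = 0.999383
A(B) = MTBF/(MTBF+MTTR) = 14731/(14731+34.8) = 0.997643
A(C) = MTBF/(MTBF+MTTR) = 23812/(23812+41.0) = 0.998281
Series availability: 0.999383 × 0.997643 × 0.998281 = 0.9953

0.9953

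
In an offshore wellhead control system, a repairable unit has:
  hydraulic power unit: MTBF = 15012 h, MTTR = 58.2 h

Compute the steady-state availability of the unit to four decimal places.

0.9961

A(hydraulic power unit) = MTBF/(MTBF+MTTR) = 15012/(15012+58.2) = 0.9961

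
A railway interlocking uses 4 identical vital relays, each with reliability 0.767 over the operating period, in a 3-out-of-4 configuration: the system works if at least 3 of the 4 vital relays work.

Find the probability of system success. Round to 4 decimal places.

0.7666

R = Σ_{i=3}^{4} C(4,i) p^i (1−p)^{4−i} with p = 0.767
C(4,3)·0.767^3·0.233^1 = 0.420535
C(4,4)·0.767^4·0.233^0 = 0.346084
Sum = 0.7666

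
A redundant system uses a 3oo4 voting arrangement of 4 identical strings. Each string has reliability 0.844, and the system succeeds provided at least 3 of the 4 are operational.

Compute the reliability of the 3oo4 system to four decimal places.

R = Σ_{i=3}^{4} C(4,i) p^i (1−p)^{4−i} with p = 0.844
C(4,3)·0.844^3·0.156^1 = 0.375156
C(4,4)·0.844^4·0.156^0 = 0.507423
Sum = 0.8826

0.8826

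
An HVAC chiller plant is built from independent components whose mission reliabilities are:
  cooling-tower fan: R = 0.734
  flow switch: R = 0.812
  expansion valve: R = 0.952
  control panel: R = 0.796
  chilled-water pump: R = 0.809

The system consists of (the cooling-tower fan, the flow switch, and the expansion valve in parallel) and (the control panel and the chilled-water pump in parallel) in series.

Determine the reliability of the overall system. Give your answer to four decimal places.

0.9587

Parallel (cooling-tower fan, flow switch, and expansion valve): 1 − (1 − 0.734000)(1 − 0.812000)(1 − 0.952000) = 0.997600
Parallel (control panel and chilled-water pump): 1 − (1 − 0.796000)(1 − 0.809000) = 0.961036
Series ([0.997600] and [0.961036]): 0.997600 × 0.961036 = 0.9587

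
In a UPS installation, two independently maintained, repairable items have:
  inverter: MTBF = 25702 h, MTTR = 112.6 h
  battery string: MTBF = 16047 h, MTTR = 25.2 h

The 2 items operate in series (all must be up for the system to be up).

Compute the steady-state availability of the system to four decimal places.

0.9941

A(inverter) = MTBF/(MTBF+MTTR) = 25702/(25702+112.6) = 0.995638
A(battery string) = MTBF/(MTBF+MTTR) = 16047/(16047+25.2) = 0.998432
Series availability: 0.995638 × 0.998432 = 0.9941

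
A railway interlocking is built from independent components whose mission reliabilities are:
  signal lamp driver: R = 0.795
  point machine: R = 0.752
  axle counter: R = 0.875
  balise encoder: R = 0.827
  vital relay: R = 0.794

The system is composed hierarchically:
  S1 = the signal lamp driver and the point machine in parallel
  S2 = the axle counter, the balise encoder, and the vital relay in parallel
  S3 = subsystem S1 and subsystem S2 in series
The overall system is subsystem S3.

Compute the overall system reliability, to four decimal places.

Parallel (signal lamp driver and point machine): 1 − (1 − 0.795000)(1 − 0.752000) = 0.949160
Parallel (axle counter, balise encoder, and vital relay): 1 − (1 − 0.875000)(1 − 0.827000)(1 − 0.794000) = 0.995545
Series ([0.949160] and [0.995545]): 0.949160 × 0.995545 = 0.9449

0.9449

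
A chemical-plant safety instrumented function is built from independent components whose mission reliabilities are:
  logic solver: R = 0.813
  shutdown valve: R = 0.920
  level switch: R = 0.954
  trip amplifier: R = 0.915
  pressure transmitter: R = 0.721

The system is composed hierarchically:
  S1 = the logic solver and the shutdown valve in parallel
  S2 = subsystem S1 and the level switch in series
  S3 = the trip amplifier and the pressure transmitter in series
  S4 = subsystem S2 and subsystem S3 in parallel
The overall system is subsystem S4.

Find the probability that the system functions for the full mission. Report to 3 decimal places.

0.979

Parallel (logic solver and shutdown valve): 1 − (1 − 0.81300)(1 − 0.92000) = 0.98504
Series ([0.98504] and level switch): 0.98504 × 0.95400 = 0.93973
Series (trip amplifier and pressure transmitter): 0.91500 × 0.72100 = 0.65972
Parallel ([0.93973] and [0.65972]): 1 − (1 − 0.93973)(1 − 0.65972) = 0.979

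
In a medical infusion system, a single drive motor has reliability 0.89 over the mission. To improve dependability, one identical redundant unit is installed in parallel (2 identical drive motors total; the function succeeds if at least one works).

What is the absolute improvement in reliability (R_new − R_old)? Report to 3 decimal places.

0.098

R_before = 0.89
R_after = 1 − (1 − 0.89)^2 = 0.988
ΔR = 0.988 − 0.89 = 0.098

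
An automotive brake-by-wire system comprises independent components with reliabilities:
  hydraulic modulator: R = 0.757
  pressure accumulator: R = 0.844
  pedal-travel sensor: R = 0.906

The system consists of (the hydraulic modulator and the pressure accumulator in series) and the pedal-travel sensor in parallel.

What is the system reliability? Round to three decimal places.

Series (hydraulic modulator and pressure accumulator): 0.75700 × 0.84400 = 0.63891
Parallel ([0.63891] and pedal-travel sensor): 1 − (1 − 0.63891)(1 − 0.90600) = 0.966

0.966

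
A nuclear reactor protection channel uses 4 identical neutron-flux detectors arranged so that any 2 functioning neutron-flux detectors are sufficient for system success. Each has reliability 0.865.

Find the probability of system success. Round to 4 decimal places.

0.9912

R = Σ_{i=2}^{4} C(4,i) p^i (1−p)^{4−i} with p = 0.865
C(4,2)·0.865^2·0.135^2 = 0.081818
C(4,3)·0.865^3·0.135^1 = 0.349496
C(4,4)·0.865^4·0.135^0 = 0.559841
Sum = 0.9912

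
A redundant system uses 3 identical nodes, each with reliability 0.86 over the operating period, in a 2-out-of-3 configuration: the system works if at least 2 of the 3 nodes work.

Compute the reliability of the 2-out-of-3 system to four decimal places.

0.9467

R = Σ_{i=2}^{3} C(3,i) p^i (1−p)^{3−i} with p = 0.86
C(3,2)·0.86^2·0.14^1 = 0.310632
C(3,3)·0.86^3·0.14^0 = 0.636056
Sum = 0.9467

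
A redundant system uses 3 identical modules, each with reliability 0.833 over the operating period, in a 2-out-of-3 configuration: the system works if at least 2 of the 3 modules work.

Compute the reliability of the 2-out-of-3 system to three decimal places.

R = Σ_{i=2}^{3} C(3,i) p^i (1−p)^{3−i} with p = 0.833
C(3,2)·0.833^2·0.167^1 = 0.34764
C(3,3)·0.833^3·0.167^0 = 0.57801
Sum = 0.926

0.926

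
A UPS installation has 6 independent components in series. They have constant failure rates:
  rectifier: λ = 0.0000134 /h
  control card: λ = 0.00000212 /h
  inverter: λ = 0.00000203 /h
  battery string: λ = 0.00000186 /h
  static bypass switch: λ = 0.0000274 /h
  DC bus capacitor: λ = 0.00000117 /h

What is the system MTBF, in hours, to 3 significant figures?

20800

Series of exponential components: λ_sys = Σ λ_i
λ_sys = 0.0000134 + 0.00000212 + 0.00000203 + 0.00000186 + 0.0000274 + 0.00000117 = 4.7980e-05 /h
MTBF = 1 / λ_sys = 20800 h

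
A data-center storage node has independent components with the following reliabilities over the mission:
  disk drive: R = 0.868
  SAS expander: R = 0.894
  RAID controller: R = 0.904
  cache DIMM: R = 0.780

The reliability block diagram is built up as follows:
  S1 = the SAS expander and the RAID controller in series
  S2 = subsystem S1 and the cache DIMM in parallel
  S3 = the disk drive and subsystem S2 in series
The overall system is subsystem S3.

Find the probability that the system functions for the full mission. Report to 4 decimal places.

Series (SAS expander and RAID controller): 0.894000 × 0.904000 = 0.808176
Parallel ([0.808176] and cache DIMM): 1 − (1 − 0.808176)(1 − 0.780000) = 0.957799
Series (disk drive and [0.957799]): 0.868000 × 0.957799 = 0.8314

0.8314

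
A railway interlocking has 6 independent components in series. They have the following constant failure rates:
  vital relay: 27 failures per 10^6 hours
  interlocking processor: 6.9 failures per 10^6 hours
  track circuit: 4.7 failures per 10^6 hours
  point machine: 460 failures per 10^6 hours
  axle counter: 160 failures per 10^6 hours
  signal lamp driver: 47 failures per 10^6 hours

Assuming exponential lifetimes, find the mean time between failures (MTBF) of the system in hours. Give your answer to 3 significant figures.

Series of exponential components: λ_sys = Σ λ_i
λ_sys = 0.000027 + 0.0000069 + 0.0000047 + 0.00046 + 0.00016 + 0.000047 = 7.0560e-04 /h
MTBF = 1 / λ_sys = 1420 h

1420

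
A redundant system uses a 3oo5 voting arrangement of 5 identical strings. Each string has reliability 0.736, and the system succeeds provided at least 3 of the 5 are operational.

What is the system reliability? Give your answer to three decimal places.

R = Σ_{i=3}^{5} C(5,i) p^i (1−p)^{5−i} with p = 0.736
C(5,3)·0.736^3·0.264^2 = 0.27787
C(5,4)·0.736^4·0.264^1 = 0.38733
C(5,5)·0.736^5·0.264^0 = 0.21597
Sum = 0.881

0.881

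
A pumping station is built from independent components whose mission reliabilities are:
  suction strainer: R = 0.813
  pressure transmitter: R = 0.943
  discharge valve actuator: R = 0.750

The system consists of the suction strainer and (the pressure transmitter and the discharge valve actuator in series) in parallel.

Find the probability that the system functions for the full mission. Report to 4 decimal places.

0.9453

Series (pressure transmitter and discharge valve actuator): 0.943000 × 0.750000 = 0.707250
Parallel (suction strainer and [0.707250]): 1 − (1 − 0.813000)(1 − 0.707250) = 0.9453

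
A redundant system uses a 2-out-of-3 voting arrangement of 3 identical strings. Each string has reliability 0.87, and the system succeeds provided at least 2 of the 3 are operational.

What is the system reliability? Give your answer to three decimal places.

0.954

R = Σ_{i=2}^{3} C(3,i) p^i (1−p)^{3−i} with p = 0.87
C(3,2)·0.87^2·0.13^1 = 0.29519
C(3,3)·0.87^3·0.13^0 = 0.65850
Sum = 0.954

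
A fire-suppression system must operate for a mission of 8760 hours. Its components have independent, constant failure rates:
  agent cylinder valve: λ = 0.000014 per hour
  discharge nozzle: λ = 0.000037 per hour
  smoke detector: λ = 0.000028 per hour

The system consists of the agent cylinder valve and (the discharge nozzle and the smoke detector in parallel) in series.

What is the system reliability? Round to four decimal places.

R(agent cylinder valve) = exp(−0.000014 × 8760) = 0.884582
R(discharge nozzle) = exp(−0.000037 × 8760) = 0.723163
R(smoke detector) = exp(−0.000028 × 8760) = 0.782485
Parallel (discharge nozzle and smoke detector): 1 − (1 − 0.723163)(1 − 0.782485) = 0.939784
Series (agent cylinder valve and [0.939784]): 0.884582 × 0.939784 = 0.8313

0.8313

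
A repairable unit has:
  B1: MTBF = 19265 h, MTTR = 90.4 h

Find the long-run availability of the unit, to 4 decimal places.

A(B1) = MTBF/(MTBF+MTTR) = 19265/(19265+90.4) = 0.9953

0.9953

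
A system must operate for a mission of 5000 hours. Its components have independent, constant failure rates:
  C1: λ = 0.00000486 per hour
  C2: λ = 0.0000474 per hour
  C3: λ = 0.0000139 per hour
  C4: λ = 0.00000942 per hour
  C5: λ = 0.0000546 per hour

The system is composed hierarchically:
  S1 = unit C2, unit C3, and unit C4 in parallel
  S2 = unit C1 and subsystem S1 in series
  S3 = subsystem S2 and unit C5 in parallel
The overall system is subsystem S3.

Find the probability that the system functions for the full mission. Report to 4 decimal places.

0.9941

R(C1) = exp(−0.00000486 × 5000) = 0.975993
R(C2) = exp(−0.0000474 × 5000) = 0.788991
R(C3) = exp(−0.0000139 × 5000) = 0.932860
R(C4) = exp(−0.00000942 × 5000) = 0.953992
R(C5) = exp(−0.0000546 × 5000) = 0.761093
Parallel (C2, C3, and C4): 1 − (1 − 0.788991)(1 − 0.932860)(1 − 0.953992) = 0.999348
Series (C1 and [0.999348]): 0.975993 × 0.999348 = 0.975357
Parallel ([0.975357] and C5): 1 − (1 − 0.975357)(1 − 0.761093) = 0.9941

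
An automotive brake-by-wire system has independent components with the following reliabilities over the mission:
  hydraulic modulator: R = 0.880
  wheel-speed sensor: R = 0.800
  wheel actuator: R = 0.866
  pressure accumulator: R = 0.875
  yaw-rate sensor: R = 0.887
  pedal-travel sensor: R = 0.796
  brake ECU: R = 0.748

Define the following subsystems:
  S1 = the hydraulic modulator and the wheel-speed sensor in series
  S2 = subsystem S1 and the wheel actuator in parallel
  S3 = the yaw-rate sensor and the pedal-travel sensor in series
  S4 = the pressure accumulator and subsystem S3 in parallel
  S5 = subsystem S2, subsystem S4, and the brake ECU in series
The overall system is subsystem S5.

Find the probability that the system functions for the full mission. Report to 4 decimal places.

Series (hydraulic modulator and wheel-speed sensor): 0.880000 × 0.800000 = 0.704000
Parallel ([0.704000] and wheel actuator): 1 − (1 − 0.704000)(1 − 0.866000) = 0.960336
Series (yaw-rate sensor and pedal-travel sensor): 0.887000 × 0.796000 = 0.706052
Parallel (pressure accumulator and [0.706052]): 1 − (1 − 0.875000)(1 − 0.706052) = 0.963257
Series ([0.960336], [0.963257], and brake ECU): 0.960336 × 0.963257 × 0.748000 = 0.6919

0.6919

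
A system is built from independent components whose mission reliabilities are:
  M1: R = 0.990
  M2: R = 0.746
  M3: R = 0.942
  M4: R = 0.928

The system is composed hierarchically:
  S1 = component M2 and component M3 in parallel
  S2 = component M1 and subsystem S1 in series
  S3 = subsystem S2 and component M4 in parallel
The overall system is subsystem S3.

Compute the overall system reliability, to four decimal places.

Parallel (M2 and M3): 1 − (1 − 0.746000)(1 − 0.942000) = 0.985268
Series (M1 and [0.985268]): 0.990000 × 0.985268 = 0.975415
Parallel ([0.975415] and M4): 1 − (1 − 0.975415)(1 − 0.928000) = 0.9982

0.9982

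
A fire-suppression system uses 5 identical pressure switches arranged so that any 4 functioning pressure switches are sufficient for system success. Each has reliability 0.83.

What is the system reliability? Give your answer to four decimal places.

R = Σ_{i=4}^{5} C(5,i) p^i (1−p)^{5−i} with p = 0.83
C(5,4)·0.83^4·0.17^1 = 0.403396
C(5,5)·0.83^5·0.17^0 = 0.393904
Sum = 0.7973

0.7973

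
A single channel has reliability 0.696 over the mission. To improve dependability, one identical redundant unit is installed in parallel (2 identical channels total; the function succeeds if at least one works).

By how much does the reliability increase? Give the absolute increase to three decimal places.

R_before = 0.696
R_after = 1 − (1 − 0.696)^2 = 0.908
ΔR = 0.908 − 0.696 = 0.212

0.212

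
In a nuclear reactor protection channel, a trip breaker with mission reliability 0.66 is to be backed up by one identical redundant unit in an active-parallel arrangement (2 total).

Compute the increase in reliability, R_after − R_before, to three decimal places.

0.224

R_before = 0.66
R_after = 1 − (1 − 0.66)^2 = 0.884
ΔR = 0.884 − 0.66 = 0.224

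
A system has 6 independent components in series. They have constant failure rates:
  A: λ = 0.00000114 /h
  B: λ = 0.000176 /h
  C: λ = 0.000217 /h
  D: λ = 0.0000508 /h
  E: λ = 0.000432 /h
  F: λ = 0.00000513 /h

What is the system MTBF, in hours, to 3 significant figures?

Series of exponential components: λ_sys = Σ λ_i
λ_sys = 0.00000114 + 0.000176 + 0.000217 + 0.0000508 + 0.000432 + 0.00000513 = 8.8207e-04 /h
MTBF = 1 / λ_sys = 1130 h

1130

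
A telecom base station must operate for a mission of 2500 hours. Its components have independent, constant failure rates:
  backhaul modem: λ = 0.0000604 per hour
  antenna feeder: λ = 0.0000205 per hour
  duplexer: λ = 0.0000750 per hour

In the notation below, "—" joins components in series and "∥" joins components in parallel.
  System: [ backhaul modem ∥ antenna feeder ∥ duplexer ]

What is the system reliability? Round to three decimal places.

0.999

R(backhaul modem) = exp(−0.0000604 × 2500) = 0.85985
R(antenna feeder) = exp(−0.0000205 × 2500) = 0.95004
R(duplexer) = exp(−0.0000750 × 2500) = 0.82903
Parallel (backhaul modem, antenna feeder, and duplexer): 1 − (1 − 0.85985)(1 − 0.95004)(1 − 0.82903) = 0.999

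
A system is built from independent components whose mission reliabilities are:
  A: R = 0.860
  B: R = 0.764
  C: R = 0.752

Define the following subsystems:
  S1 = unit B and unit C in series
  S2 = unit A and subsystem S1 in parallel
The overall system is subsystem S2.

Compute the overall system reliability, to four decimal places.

Series (B and C): 0.764000 × 0.752000 = 0.574528
Parallel (A and [0.574528]): 1 − (1 − 0.860000)(1 − 0.574528) = 0.9404

0.9404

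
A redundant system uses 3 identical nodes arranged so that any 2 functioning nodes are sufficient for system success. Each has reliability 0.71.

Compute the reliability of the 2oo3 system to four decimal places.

0.7965

R = Σ_{i=2}^{3} C(3,i) p^i (1−p)^{3−i} with p = 0.71
C(3,2)·0.71^2·0.29^1 = 0.438567
C(3,3)·0.71^3·0.29^0 = 0.357911
Sum = 0.7965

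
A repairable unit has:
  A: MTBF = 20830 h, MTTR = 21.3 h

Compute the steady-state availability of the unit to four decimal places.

0.9990

A(A) = MTBF/(MTBF+MTTR) = 20830/(20830+21.3) = 0.9990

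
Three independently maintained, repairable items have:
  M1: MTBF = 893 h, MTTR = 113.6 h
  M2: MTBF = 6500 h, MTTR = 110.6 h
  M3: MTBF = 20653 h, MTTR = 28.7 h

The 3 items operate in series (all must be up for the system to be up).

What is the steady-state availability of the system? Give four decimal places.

A(M1) = MTBF/(MTBF+MTTR) = 893/(893+113.6) = 0.887145
A(M2) = MTBF/(MTBF+MTTR) = 6500/(6500+110.6) = 0.983269
A(M3) = MTBF/(MTBF+MTTR) = 20653/(20653+28.7) = 0.998612
Series availability: 0.887145 × 0.983269 × 0.998612 = 0.8711

0.8711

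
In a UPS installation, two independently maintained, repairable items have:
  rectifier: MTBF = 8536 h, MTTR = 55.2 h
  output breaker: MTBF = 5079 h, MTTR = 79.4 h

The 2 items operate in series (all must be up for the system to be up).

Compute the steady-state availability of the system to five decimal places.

A(rectifier) = MTBF/(MTBF+MTTR) = 8536/(8536+55.2) = 0.993575
A(output breaker) = MTBF/(MTBF+MTTR) = 5079/(5079+79.4) = 0.984608
Series availability: 0.993575 × 0.984608 = 0.97828

0.97828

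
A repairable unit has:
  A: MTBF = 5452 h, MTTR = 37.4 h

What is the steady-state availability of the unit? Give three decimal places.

A(A) = MTBF/(MTBF+MTTR) = 5452/(5452+37.4) = 0.993

0.993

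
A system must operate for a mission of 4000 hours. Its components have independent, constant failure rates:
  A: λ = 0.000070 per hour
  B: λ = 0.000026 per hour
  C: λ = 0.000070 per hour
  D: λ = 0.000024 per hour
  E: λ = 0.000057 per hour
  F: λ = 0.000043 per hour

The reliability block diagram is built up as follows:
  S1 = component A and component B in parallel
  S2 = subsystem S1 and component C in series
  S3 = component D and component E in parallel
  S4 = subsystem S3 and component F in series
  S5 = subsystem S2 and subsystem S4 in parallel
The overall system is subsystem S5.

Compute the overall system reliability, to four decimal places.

R(A) = exp(−0.000070 × 4000) = 0.755784
R(B) = exp(−0.000026 × 4000) = 0.901225
R(C) = exp(−0.000070 × 4000) = 0.755784
R(D) = exp(−0.000024 × 4000) = 0.908464
R(E) = exp(−0.000057 × 4000) = 0.796124
R(F) = exp(−0.000043 × 4000) = 0.841979
Parallel (A and B): 1 − (1 − 0.755784)(1 − 0.901225) = 0.975878
Series ([0.975878] and C): 0.975878 × 0.755784 = 0.737553
Parallel (D and E): 1 − (1 − 0.908464)(1 − 0.796124) = 0.981338
Series ([0.981338] and F): 0.981338 × 0.841979 = 0.826266
Parallel ([0.737553] and [0.826266]): 1 − (1 − 0.737553)(1 − 0.826266) = 0.9544

0.9544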